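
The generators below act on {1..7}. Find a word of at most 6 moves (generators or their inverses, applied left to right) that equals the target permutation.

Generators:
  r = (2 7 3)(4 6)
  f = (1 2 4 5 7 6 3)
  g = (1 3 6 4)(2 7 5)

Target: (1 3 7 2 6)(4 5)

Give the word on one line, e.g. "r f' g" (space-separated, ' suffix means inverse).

  after g: (1 3 6 4)(2 7 5)
  after r': (1 7 5 3 4)
  after f: (1 6 3 5)(2 4)
  after g': (1 3 7 2 6)(4 5)

g r' f g'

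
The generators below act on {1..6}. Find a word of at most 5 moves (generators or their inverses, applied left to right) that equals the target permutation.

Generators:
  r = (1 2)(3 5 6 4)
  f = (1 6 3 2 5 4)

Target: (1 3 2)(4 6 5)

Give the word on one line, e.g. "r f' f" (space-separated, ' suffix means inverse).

  after r: (1 2)(3 5 6 4)
  after f: (1 5 3 4 2 6)
  after r: (1 6 2 4)
  after f: (1 3 2)(4 6 5)

r f r f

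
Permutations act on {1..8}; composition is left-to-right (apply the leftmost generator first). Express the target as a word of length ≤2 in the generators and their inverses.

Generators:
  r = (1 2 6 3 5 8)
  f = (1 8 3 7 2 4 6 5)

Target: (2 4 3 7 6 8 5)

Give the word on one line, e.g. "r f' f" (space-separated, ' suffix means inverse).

  after f: (1 8 3 7 2 4 6 5)
  after r: (2 4 3 7 6 8 5)

f r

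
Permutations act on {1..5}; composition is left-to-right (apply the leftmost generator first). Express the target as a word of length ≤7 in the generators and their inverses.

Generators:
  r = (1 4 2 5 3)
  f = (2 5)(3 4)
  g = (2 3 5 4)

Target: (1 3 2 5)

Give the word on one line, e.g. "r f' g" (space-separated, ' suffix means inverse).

  after g': (2 4 5 3)
  after r: (1 4 3 5)
  after f': (1 3 2 5)
  after f': (1 4 3 5)
  after f': (1 3 2 5)

g' r f' f' f'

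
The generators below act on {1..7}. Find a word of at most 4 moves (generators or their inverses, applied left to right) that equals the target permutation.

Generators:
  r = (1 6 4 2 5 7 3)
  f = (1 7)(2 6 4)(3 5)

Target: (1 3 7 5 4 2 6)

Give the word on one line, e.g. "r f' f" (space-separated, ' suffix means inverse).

  after r': (1 3 7 5 2 4 6)
  after f: (1 5 6 7 3)
  after f: (1 3 7 5 4 2 6)

r' f f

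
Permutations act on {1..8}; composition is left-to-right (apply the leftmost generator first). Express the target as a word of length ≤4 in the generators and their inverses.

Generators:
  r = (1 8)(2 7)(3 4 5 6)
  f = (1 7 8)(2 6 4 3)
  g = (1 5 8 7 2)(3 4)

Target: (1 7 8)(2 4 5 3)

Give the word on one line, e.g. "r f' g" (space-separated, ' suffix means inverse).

f r r

  after f: (1 7 8)(2 6 4 3)
  after r: (1 2 3 7)(5 6)
  after r: (1 7 8)(2 4 5 3)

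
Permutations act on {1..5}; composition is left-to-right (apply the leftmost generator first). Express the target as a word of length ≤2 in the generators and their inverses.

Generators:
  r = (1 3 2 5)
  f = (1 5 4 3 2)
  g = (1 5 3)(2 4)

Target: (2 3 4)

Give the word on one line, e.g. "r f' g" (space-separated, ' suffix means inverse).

  after r: (1 3 2 5)
  after g: (2 3 4)

r g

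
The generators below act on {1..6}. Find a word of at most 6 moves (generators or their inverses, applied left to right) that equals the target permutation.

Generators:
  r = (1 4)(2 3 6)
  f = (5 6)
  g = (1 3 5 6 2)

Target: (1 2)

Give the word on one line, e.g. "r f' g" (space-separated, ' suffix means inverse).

r' r' f g'

  after r': (1 4)(2 6 3)
  after r': (2 3 6)
  after f: (2 3 5 6)
  after g': (1 2)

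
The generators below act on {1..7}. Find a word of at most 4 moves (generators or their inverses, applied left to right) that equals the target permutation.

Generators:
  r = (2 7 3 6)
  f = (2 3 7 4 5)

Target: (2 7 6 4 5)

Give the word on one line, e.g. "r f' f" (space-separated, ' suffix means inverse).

r' r' f

  after r': (2 6 3 7)
  after r': (2 3)(6 7)
  after f: (2 7 6 4 5)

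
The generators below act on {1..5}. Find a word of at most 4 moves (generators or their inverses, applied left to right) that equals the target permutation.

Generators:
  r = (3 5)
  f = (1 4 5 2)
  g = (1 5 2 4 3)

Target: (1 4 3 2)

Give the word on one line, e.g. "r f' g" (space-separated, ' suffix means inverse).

g' f' r' f'

  after g': (1 3 4 2 5)
  after f': (1 3)(2 4 5)
  after r': (1 5 2 4 3)
  after f': (1 4 3 2)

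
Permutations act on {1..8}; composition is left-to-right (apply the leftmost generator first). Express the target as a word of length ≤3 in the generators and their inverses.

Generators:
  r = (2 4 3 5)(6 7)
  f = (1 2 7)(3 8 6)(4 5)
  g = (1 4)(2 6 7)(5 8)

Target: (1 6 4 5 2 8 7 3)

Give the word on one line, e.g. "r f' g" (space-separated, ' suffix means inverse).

r f g

  after r: (2 4 3 5)(6 7)
  after f: (1 2 5 7 3 4 8 6)
  after g: (1 6 4 5 2 8 7 3)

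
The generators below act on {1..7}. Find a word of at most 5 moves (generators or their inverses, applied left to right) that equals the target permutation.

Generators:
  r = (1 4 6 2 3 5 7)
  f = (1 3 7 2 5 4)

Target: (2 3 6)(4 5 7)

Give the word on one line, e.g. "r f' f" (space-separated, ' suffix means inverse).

  after r: (1 4 6 2 3 5 7)
  after f: (2 7 3 4 6 5)
  after r: (1 4 2)(3 6 7 5)
  after f: (2 3 6)(4 5 7)

r f r f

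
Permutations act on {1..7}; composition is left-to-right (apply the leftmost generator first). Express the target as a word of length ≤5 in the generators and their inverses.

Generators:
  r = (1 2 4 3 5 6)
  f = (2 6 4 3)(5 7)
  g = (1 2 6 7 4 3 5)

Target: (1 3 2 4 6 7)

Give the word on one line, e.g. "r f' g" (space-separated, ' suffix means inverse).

  after r': (1 6 5 3 4 2)
  after f': (1 2)(3 6 7 5 4)
  after r: (1 4 5 3)(6 7)
  after r: (1 3 2 4 6 7)

r' f' r r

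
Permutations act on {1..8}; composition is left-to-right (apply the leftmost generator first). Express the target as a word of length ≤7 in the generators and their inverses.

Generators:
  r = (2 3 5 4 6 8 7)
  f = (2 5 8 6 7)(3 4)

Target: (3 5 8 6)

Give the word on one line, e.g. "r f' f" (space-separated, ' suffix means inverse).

r f r' r' r'

  after r: (2 3 5 4 6 8 7)
  after f: (2 4 7 5 3 8)
  after r': (2 5)(3 6 4 8 7)
  after r': (2 3 4 6 5 7)
  after r': (3 5 8 6)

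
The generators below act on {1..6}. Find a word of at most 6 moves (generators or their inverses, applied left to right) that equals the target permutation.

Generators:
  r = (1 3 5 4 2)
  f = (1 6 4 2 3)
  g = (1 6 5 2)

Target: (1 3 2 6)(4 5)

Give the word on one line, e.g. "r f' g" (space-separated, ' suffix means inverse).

  after g: (1 6 5 2)
  after g: (1 5)(2 6)
  after g: (1 2 5 6)
  after f: (1 3)(2 5 4)
  after g': (1 3 2 6)(4 5)

g g g f g'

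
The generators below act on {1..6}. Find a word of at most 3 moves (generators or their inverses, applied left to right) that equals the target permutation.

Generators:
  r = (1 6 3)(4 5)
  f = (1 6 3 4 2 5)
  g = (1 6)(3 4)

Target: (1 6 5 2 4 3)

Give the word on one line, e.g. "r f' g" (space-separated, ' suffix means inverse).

  after r: (1 6 3)(4 5)
  after r: (1 3 6)
  after f': (1 6 5 2 4 3)

r r f'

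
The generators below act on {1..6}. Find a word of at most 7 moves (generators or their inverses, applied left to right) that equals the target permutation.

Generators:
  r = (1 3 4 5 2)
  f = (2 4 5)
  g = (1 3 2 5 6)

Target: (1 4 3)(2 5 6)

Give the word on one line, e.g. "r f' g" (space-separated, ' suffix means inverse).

  after g': (1 6 5 2 3)
  after r': (1 6 4 3 2)
  after g: (2 3 5 6 4)
  after r: (1 3 2 4)(5 6)
  after r: (1 4 3)(2 5 6)

g' r' g r r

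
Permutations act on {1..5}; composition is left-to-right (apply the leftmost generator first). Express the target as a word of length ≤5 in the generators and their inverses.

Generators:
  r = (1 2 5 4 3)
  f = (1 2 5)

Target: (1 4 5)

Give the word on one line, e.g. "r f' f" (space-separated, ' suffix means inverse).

r f' r' f' r'

  after r: (1 2 5 4 3)
  after f': (3 5 4)
  after r': (1 3 2)
  after f': (1 3)(2 5)
  after r': (1 4 5)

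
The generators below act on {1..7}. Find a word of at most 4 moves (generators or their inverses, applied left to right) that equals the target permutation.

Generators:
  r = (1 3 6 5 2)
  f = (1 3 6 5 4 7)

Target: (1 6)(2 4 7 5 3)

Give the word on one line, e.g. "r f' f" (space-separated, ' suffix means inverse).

r' f r' r'

  after r': (1 2 5 6 3)
  after f: (1 2 4 7)
  after r': (1 5 6 3)(2 4 7)
  after r': (1 6)(2 4 7 5 3)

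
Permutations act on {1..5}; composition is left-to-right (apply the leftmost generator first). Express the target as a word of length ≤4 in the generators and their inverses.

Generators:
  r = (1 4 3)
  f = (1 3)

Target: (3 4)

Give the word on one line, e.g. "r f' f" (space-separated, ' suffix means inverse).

r' f

  after r': (1 3 4)
  after f: (3 4)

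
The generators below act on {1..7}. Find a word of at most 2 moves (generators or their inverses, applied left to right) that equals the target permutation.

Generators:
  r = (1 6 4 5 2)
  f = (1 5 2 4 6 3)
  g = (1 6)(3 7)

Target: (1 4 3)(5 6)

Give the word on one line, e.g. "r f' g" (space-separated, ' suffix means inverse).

r' f

  after r': (1 2 5 4 6)
  after f: (1 4 3)(5 6)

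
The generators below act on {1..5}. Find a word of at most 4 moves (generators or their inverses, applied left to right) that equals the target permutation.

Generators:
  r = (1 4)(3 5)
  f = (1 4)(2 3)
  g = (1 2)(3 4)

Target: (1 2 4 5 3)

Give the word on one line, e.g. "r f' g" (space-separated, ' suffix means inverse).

  after g': (1 2)(3 4)
  after r': (1 2 4 5 3)

g' r'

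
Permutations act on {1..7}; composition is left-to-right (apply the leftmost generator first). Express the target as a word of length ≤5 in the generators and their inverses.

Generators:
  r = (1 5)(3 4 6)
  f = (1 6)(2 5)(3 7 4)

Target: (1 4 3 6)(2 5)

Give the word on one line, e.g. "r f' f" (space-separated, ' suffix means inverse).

  after f: (1 6)(2 5)(3 7 4)
  after r': (1 4 6 5 2)(3 7)
  after f': (1 7 4)(2 6)
  after f': (1 3 4 6 5 2)
  after r: (1 4 3 6)(2 5)

f r' f' f' r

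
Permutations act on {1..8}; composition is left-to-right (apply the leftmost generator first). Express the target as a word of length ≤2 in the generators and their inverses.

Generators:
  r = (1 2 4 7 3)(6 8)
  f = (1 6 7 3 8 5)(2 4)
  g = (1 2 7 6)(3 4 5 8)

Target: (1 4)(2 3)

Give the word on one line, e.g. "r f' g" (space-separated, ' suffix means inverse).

f' g'

  after f': (1 5 8 3 7 6)(2 4)
  after g': (1 4)(2 3)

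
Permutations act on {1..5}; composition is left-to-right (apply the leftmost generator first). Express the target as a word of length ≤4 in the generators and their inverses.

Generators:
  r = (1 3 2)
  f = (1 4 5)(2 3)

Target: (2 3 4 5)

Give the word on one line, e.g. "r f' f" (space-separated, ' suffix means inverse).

  after r: (1 3 2)
  after r: (1 2 3)
  after f: (1 3 4 5)
  after r': (2 3 4 5)

r r f r'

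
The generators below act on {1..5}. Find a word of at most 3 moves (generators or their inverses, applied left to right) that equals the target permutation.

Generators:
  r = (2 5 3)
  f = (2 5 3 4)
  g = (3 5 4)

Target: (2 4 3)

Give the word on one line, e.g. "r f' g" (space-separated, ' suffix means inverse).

  after r: (2 5 3)
  after g: (2 4 3)

r g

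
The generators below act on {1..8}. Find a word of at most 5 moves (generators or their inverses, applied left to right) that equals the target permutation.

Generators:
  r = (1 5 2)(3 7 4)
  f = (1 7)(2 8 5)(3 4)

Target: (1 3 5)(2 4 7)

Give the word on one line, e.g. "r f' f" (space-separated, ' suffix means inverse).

  after r: (1 5 2)(3 7 4)
  after f: (1 2 7 3)(5 8)
  after r: (2 4 3 5 8)
  after f: (1 7)(2 3)
  after r': (1 3 5)(2 4 7)

r f r f r'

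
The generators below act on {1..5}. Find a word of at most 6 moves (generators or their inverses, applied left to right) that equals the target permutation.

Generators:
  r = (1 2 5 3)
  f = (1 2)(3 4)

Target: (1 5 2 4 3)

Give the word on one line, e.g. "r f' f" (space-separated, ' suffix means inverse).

r f' f' r f'

  after r: (1 2 5 3)
  after f': (2 5 4 3)
  after f': (1 2 5 3)
  after r: (1 5)(2 3)
  after f': (1 5 2 4 3)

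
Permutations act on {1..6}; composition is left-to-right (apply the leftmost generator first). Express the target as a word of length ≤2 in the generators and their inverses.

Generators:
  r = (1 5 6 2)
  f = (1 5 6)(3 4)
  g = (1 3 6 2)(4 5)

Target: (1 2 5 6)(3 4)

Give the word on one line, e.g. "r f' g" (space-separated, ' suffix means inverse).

  after r': (1 2 6 5)
  after f': (1 2 5 6)(3 4)

r' f'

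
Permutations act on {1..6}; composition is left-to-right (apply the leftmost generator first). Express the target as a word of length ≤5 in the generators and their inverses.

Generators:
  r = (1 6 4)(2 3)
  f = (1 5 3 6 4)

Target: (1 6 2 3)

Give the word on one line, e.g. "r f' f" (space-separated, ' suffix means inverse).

f r r f' r

  after f: (1 5 3 6 4)
  after r: (1 5 2 3 4 6)
  after r: (1 5 3)
  after f': (3 4 6)
  after r: (1 6 2 3)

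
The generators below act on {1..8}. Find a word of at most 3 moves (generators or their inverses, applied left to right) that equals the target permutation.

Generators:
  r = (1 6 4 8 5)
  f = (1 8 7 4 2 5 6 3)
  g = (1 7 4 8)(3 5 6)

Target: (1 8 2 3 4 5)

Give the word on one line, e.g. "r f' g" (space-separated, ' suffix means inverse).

  after f: (1 8 7 4 2 5 6 3)
  after g: (2 6 5 3 7 8 4)
  after f: (1 8 2 3 4 5)

f g f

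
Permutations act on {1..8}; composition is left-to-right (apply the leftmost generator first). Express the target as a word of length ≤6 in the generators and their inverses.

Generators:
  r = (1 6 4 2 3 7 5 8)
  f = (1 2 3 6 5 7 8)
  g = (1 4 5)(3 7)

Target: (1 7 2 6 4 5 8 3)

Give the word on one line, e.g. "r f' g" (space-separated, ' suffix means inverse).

  after g: (1 4 5)(3 7)
  after r': (1 6)(2 4 7)(5 8)
  after f: (1 5)(2 4 8 7 3 6)
  after r': (1 7 2 6 4 5 8 3)

g r' f r'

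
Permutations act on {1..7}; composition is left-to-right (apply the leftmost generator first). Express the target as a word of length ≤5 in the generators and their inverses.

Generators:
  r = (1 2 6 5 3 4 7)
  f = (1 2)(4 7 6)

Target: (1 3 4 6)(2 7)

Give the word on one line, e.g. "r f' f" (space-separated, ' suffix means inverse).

  after f': (1 2)(4 6 7)
  after r: (1 6)(3 4 5)
  after f: (1 4 5 3 7 6 2)
  after r': (1 3 4 6)(2 7)

f' r f r'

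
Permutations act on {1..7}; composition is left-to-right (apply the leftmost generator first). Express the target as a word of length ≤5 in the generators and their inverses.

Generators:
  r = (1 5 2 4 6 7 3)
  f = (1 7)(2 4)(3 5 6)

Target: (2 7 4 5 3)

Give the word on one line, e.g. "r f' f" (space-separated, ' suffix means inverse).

  after f: (1 7)(2 4)(3 5 6)
  after r: (1 3 2 6)(5 7)
  after f: (1 5)(2 3 4)(6 7)
  after r': (2 7 4 5 3)

f r f r'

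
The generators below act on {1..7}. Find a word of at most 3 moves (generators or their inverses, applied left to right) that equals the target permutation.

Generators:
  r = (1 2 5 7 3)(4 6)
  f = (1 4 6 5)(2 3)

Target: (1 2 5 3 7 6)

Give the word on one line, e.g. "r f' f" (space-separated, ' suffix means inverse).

  after r': (1 3 7 5 2)(4 6)
  after f': (1 2 5 3 7 6)

r' f'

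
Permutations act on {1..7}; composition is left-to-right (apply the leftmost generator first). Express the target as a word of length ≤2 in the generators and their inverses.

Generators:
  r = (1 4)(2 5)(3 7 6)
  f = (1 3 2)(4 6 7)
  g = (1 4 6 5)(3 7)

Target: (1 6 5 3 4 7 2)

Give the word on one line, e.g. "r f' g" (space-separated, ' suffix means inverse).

g f

  after g: (1 4 6 5)(3 7)
  after f: (1 6 5 3 4 7 2)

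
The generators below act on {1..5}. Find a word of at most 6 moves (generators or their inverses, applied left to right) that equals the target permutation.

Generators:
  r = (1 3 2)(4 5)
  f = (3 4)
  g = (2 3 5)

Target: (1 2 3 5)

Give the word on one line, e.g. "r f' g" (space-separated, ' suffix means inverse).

g' f g f' r'

  after g': (2 5 3)
  after f: (2 5 4 3)
  after g: (4 5)
  after f': (3 4 5)
  after r': (1 2 3 5)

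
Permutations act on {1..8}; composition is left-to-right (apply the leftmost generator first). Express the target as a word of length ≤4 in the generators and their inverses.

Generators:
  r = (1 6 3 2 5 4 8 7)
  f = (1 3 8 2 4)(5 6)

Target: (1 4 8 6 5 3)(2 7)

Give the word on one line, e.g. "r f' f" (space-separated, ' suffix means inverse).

r r f r'

  after r: (1 6 3 2 5 4 8 7)
  after r: (1 3 5 8)(2 4 7 6)
  after f: (1 8 3 6 4 7 5 2)
  after r': (1 4 8 6 5 3)(2 7)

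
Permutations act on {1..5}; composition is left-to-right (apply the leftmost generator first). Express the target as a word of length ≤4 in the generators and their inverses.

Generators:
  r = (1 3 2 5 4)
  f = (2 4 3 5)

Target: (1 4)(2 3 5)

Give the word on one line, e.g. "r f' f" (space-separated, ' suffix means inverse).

  after r: (1 3 2 5 4)
  after f': (1 4)(2 3 5)

r f'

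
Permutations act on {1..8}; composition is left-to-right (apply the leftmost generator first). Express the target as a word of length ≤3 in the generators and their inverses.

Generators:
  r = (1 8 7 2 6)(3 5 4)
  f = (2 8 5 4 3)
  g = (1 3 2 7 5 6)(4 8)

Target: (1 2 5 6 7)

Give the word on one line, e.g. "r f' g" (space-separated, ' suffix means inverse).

f' r' r'

  after f': (2 3 4 5 8)
  after r': (1 6 2 4 3 5)(7 8)
  after r': (1 2 5 6 7)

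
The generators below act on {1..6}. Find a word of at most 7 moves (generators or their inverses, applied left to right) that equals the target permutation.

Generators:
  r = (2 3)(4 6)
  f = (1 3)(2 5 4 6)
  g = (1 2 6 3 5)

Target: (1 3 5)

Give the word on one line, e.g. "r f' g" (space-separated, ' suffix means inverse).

f r' g f r

  after f: (1 3)(2 5 4 6)
  after r': (1 2 5 6 3)
  after g: (1 6 5 3 2)
  after f: (1 2 3 5)(4 6)
  after r: (1 3 5)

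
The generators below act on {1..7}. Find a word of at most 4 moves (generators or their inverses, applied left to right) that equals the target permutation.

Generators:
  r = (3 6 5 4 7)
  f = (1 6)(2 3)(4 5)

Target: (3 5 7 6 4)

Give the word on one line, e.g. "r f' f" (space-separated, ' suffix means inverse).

  after r: (3 6 5 4 7)
  after r: (3 5 7 6 4)
  after f: (1 6 5 7)(2 3 4)
  after f: (3 5 7 6 4)

r r f f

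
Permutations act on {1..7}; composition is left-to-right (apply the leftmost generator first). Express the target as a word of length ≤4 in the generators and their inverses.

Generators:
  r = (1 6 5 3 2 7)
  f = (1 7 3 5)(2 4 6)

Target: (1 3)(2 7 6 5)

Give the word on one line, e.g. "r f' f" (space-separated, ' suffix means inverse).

  after f: (1 7 3 5)(2 4 6)
  after f: (1 3)(2 6 4)(5 7)
  after f: (1 5 3 7)
  after r: (1 3)(2 7 6 5)

f f f r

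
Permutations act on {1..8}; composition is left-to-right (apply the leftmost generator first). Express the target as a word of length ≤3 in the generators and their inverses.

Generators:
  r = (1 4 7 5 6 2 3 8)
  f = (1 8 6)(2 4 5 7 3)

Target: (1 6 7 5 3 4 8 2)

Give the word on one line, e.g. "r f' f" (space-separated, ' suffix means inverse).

r' f

  after r': (1 8 3 2 6 5 7 4)
  after f: (1 6 7 5 3 4 8 2)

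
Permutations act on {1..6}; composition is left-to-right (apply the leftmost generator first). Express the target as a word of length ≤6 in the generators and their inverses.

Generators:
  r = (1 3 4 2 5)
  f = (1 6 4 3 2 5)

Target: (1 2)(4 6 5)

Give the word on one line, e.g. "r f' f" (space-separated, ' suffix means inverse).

f' r r r r

  after f': (1 5 2 3 4 6)
  after r: (2 4 6 3)
  after r: (1 3 5)(4 6)
  after r: (1 4 6 2 5 3)
  after r: (1 2)(4 6 5)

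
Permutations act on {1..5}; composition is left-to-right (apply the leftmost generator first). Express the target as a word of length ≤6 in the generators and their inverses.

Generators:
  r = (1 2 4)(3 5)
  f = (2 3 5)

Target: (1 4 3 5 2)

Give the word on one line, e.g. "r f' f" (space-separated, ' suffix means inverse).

r r f' f'

  after r: (1 2 4)(3 5)
  after r: (1 4 2)
  after f': (1 4 5 3 2)
  after f': (1 4 3 5 2)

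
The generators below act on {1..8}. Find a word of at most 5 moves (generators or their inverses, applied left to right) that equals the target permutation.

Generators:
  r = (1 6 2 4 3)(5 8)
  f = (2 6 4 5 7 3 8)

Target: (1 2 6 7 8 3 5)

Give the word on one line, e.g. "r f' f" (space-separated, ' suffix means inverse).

  after r: (1 6 2 4 3)(5 8)
  after r: (1 2 3 6 4)
  after r: (1 4 6 3 2)(5 8)
  after f': (1 6 7 5 3 8 4 2)
  after r: (1 2 6 7 8 3 5)

r r r f' r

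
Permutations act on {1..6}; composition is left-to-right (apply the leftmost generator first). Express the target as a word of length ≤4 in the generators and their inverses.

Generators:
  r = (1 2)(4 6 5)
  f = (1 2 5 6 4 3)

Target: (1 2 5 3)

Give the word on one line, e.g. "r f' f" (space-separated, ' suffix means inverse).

r' r' f

  after r': (1 2)(4 5 6)
  after r': (4 6 5)
  after f: (1 2 5 3)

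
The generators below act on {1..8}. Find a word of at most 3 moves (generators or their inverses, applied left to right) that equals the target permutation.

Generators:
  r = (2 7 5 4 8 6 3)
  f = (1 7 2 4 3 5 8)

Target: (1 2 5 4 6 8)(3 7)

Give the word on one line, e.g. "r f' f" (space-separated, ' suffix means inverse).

f r'

  after f: (1 7 2 4 3 5 8)
  after r': (1 2 5 4 6 8)(3 7)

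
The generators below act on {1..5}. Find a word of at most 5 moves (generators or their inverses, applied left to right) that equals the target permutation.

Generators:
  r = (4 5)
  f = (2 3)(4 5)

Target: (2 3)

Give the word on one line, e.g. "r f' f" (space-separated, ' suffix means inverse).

r' f r' r'

  after r': (4 5)
  after f: (2 3)
  after r': (2 3)(4 5)
  after r': (2 3)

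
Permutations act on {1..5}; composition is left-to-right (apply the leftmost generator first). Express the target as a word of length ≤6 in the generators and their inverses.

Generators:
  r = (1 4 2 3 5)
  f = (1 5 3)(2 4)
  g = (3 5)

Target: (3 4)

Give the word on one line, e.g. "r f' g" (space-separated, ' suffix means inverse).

  after r': (1 5 3 2 4)
  after f': (3 4)
  after g: (3 4 5)
  after g: (3 4)

r' f' g g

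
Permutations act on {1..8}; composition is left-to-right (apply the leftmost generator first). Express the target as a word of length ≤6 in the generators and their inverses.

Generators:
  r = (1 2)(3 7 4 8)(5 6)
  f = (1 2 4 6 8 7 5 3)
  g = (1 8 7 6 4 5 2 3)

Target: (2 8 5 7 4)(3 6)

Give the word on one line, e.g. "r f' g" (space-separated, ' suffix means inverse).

  after f': (1 3 5 7 8 6 4 2)
  after r': (1 8 5 3 6 7 4)
  after g': (2 5)(3 7 6 8 4)
  after f: (1 2 3 5 4)(6 7 8)
  after r': (2 8 5 7 4)(3 6)

f' r' g' f r'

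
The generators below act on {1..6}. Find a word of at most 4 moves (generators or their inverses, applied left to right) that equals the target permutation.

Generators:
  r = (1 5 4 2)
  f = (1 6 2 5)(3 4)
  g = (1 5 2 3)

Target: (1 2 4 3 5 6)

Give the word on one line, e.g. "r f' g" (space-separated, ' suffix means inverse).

  after r': (1 2 4 5)
  after f: (1 5 6 2 3 4)
  after g': (3 4)(5 6)
  after r': (1 2 4 3 5 6)

r' f g' r'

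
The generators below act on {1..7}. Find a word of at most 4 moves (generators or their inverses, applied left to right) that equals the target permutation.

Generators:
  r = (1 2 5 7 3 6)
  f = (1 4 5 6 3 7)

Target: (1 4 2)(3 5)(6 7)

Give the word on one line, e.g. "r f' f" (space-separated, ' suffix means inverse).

  after f: (1 4 5 6 3 7)
  after r': (1 4 2)(3 5)(6 7)

f r'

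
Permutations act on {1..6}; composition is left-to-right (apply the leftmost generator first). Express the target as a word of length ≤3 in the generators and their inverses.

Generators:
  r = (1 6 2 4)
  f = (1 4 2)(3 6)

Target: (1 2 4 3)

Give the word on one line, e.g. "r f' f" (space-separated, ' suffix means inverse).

f' r f

  after f': (1 2 4)(3 6)
  after r: (1 4 6 3 2)
  after f: (1 2 4 3)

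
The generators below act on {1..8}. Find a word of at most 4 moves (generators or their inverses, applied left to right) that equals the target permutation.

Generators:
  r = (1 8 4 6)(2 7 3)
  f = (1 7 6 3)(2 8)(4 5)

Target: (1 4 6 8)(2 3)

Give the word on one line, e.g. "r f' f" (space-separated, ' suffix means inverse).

r' r' f' f'

  after r': (1 6 4 8)(2 3 7)
  after r': (1 4)(2 7 3)(6 8)
  after f': (1 5 4 3 8 7 6 2)
  after f': (1 4 6 8)(2 3)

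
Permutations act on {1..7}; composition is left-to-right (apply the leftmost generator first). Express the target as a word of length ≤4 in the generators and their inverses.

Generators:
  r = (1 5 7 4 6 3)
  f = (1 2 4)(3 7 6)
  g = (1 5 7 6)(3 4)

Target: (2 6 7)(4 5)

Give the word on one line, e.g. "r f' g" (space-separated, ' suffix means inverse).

r f' g'

  after r: (1 5 7 4 6 3)
  after f': (1 5 3 4 7 2)
  after g': (2 6 7)(4 5)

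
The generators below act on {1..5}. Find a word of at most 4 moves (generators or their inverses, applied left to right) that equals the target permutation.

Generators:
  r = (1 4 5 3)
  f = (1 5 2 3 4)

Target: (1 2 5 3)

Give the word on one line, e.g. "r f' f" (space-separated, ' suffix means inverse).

  after r': (1 3 5 4)
  after f': (1 2 5 3)

r' f'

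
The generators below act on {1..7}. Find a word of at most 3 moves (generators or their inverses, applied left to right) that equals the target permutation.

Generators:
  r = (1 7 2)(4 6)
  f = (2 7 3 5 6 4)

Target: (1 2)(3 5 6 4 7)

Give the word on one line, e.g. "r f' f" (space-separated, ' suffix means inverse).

  after f: (2 7 3 5 6 4)
  after r: (1 7 3 5 4)
  after r: (1 2)(3 5 6 4 7)

f r r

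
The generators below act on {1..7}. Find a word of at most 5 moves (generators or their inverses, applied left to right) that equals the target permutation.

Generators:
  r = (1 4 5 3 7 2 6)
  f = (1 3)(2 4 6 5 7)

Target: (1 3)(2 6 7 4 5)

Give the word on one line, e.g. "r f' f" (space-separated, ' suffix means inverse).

  after f': (1 3)(2 7 5 6 4)
  after f': (2 5 4 7 6)
  after f': (1 3)(2 6 7 4 5)

f' f' f'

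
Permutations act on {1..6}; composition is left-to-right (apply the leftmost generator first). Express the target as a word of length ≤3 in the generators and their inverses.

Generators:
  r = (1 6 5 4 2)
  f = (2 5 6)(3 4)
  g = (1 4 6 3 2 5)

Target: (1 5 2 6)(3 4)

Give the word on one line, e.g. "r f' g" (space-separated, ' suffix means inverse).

g g r

  after g: (1 4 6 3 2 5)
  after g: (1 6 2)(3 5 4)
  after r: (1 5 2 6)(3 4)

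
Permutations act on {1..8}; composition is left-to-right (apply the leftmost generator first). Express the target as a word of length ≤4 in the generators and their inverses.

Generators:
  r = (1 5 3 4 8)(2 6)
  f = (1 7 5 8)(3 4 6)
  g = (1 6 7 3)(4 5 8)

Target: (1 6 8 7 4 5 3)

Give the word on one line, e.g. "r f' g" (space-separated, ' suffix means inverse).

  after g': (1 3 7 6)(4 8 5)
  after f': (1 6 8 7 4 5 3)

g' f'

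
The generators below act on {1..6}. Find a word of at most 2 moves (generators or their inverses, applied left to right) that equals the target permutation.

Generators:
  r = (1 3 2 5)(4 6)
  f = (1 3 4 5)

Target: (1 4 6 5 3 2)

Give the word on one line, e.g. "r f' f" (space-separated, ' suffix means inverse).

  after r: (1 3 2 5)(4 6)
  after f: (1 4 6 5 3 2)

r f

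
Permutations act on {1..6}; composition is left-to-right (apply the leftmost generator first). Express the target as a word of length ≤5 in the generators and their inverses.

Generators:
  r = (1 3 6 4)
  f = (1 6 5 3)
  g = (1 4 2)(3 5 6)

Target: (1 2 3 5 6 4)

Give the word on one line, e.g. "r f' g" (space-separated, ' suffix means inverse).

f r g r

  after f: (1 6 5 3)
  after r: (1 4)(5 6)
  after g: (1 2)(3 5)
  after r: (1 2 3 5 6 4)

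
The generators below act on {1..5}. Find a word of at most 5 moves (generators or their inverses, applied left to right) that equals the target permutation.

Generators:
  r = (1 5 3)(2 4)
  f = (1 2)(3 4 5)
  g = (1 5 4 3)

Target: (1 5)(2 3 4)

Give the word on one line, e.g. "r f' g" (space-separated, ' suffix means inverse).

  after r': (1 3 5)(2 4)
  after f': (1 5 2 3 4)
  after r: (1 3 2)(4 5)
  after g: (2 5 3)
  after r: (1 5)(2 3 4)

r' f' r g r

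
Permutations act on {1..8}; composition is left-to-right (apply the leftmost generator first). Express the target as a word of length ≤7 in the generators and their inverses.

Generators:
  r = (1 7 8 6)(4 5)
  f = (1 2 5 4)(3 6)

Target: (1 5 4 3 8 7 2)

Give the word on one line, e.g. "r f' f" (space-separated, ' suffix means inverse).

f r' f' f' f'

  after f: (1 2 5 4)(3 6)
  after r': (1 2 4 6 3 8 7)
  after f': (2 5)(3 8 7 4)
  after f': (1 4 6 3 8 7 5)
  after f': (1 5 4 3 8 7 2)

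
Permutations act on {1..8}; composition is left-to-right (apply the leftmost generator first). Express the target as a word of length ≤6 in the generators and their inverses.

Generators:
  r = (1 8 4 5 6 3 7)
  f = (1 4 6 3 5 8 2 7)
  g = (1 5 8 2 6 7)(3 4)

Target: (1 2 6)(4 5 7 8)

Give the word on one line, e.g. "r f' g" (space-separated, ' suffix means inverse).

  after g': (1 7 6 2 8 5)(3 4)
  after r: (2 4 7 3 5 8 6)
  after f': (1 7 6 8 4 2)
  after g': (1 6 5)(2 7)(3 4 8)
  after g': (1 2 6)(4 5 7 8)

g' r f' g' g'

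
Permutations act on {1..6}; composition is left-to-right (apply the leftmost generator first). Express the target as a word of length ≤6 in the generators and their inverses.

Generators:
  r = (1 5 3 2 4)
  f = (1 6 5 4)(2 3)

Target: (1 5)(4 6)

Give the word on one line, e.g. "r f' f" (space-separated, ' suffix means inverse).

  after r': (1 4 2 3 5)
  after f: (3 4)(5 6)
  after r': (1 4 5 6)(2 3)
  after f': (1 5)(4 6)

r' f r' f'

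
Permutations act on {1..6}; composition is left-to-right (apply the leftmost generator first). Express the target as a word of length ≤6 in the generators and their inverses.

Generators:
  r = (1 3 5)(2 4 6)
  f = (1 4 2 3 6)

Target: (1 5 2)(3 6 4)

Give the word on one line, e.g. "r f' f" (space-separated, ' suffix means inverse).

f r f' r

  after f: (1 4 2 3 6)
  after r: (1 6 3 2 5)
  after f': (1 3 4)(2 5 6)
  after r: (1 5 2)(3 6 4)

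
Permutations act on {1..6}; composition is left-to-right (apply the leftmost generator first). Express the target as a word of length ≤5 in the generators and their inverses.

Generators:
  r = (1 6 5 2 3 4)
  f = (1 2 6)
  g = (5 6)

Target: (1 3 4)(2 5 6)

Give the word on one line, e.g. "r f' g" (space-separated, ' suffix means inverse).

g' f r

  after g': (5 6)
  after f: (1 2 6 5)
  after r: (1 3 4)(2 5 6)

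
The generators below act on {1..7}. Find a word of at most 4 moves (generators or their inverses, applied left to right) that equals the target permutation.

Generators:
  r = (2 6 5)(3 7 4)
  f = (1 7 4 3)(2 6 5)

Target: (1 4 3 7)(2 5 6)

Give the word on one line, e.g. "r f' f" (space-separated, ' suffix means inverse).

f f f r'

  after f: (1 7 4 3)(2 6 5)
  after f: (1 4)(2 5 6)(3 7)
  after f: (1 3 4 7)
  after r': (1 4 3 7)(2 5 6)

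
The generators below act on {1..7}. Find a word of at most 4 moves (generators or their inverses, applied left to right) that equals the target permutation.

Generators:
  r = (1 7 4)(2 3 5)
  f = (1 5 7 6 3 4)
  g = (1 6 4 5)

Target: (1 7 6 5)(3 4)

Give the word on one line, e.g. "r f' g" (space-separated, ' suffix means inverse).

g' f

  after g': (1 5 4 6)
  after f: (1 7 6 5)(3 4)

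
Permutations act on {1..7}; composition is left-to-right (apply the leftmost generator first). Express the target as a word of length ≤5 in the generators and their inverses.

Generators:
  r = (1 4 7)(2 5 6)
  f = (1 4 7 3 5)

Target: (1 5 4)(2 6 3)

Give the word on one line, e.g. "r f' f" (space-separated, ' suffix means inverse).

f r' f'

  after f: (1 4 7 3 5)
  after r': (2 6 5 7 3)
  after f': (1 5 4)(2 6 3)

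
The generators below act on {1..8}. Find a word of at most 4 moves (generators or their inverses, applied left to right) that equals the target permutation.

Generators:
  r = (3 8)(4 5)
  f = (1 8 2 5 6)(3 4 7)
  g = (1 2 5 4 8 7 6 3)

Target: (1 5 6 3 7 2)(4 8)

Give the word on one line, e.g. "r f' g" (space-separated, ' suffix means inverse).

g f' g' r

  after g: (1 2 5 4 8 7 6 3)
  after f': (1 8 4)(3 6 7 5)
  after g': (1 4 3 7 2)(5 6 8)
  after r: (1 5 6 3 7 2)(4 8)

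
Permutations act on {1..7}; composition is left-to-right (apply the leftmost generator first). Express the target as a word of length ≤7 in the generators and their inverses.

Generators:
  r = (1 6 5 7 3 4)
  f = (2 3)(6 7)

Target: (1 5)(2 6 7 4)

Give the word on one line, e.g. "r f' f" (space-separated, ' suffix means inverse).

r' f r' r' r'

  after r': (1 4 3 7 5 6)
  after f: (1 4 2 3 6)(5 7)
  after r': (1 3)(2 7 6 4)
  after r': (1 7)(2 5 6 3 4)
  after r': (1 5)(2 6 7 4)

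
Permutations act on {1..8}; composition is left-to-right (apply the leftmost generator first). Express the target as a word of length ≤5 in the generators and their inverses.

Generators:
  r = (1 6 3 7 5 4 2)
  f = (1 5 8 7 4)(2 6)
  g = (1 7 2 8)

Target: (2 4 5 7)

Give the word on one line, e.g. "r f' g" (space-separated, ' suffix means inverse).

g' g' g' f f

  after g': (1 8 2 7)
  after g': (1 2)(7 8)
  after g': (1 7 2 8)
  after f: (1 4)(2 7 6)(5 8)
  after f: (2 4 5 7)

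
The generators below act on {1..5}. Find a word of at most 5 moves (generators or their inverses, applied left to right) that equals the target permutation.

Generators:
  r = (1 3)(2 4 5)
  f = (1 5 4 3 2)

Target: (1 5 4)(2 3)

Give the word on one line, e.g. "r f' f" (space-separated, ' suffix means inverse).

f r r r

  after f: (1 5 4 3 2)
  after r: (1 2 3 4)
  after r: (1 4 3 5 2)
  after r: (1 5 4)(2 3)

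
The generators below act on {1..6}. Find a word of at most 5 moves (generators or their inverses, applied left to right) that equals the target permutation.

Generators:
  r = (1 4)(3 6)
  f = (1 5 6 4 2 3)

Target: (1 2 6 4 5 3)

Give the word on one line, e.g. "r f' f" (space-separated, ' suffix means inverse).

  after r: (1 4)(3 6)
  after f: (1 2 3 4 5 6)
  after r: (1 2 6 4 5 3)

r f r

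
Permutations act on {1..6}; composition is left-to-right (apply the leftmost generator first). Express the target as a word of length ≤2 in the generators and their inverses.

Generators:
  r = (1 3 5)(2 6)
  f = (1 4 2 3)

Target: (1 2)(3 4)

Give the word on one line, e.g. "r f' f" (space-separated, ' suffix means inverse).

  after f: (1 4 2 3)
  after f: (1 2)(3 4)

f f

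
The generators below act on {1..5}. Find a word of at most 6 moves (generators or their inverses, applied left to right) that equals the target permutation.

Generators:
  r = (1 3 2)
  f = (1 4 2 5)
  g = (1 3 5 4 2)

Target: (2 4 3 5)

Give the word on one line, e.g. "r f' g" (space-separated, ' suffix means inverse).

  after g: (1 3 5 4 2)
  after f': (1 3 2 5)
  after r': (2 5)
  after g: (1 3 5)(2 4)
  after r': (2 4 3 5)

g f' r' g r'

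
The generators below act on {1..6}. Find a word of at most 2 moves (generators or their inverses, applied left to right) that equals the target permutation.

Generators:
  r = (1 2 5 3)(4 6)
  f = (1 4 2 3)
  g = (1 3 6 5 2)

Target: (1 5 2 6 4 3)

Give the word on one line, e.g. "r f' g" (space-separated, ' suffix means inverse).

  after f': (1 3 2 4)
  after r': (1 5 2 6 4 3)

f' r'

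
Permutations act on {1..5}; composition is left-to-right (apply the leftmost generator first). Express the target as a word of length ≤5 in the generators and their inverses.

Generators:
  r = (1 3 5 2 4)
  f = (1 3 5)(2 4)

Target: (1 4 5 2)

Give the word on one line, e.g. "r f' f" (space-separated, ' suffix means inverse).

  after r': (1 4 2 5 3)
  after f: (1 2)
  after r: (1 4)(2 3 5)
  after f: (1 2 5 4 3)
  after f: (1 4 5 2)

r' f r f f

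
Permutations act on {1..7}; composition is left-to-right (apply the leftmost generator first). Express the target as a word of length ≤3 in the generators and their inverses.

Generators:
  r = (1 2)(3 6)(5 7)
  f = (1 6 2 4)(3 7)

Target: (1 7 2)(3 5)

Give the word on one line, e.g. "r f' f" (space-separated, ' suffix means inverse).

f r f

  after f: (1 6 2 4)(3 7)
  after r: (1 3 5 7 6)(2 4)
  after f: (1 7 2)(3 5)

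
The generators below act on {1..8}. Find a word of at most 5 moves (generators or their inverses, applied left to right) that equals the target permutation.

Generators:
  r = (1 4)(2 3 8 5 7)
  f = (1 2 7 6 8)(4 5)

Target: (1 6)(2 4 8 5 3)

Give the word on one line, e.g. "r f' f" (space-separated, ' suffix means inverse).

  after r: (1 4)(2 3 8 5 7)
  after f': (1 5 2 3 6 7)(4 8)
  after r': (1 8)(3 6 5 7 4)
  after f': (1 6 4 3 7 5 2)
  after r: (1 6)(2 4 8 5 3)

r f' r' f' r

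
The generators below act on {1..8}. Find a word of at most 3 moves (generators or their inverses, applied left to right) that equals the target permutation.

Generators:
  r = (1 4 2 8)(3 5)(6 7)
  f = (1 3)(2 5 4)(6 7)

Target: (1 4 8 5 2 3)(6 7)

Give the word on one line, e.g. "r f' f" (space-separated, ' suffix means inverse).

  after r: (1 4 2 8)(3 5)(6 7)
  after r: (1 2)(4 8)
  after f': (1 4 8 5 2 3)(6 7)

r r f'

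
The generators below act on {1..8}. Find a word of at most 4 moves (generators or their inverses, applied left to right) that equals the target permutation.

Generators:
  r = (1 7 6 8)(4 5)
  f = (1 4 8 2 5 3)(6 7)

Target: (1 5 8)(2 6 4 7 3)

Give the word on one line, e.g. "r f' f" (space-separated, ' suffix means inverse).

f' r r f'

  after f': (1 3 5 2 8 4)(6 7)
  after r: (1 3 4 7 8 5 2)
  after r: (1 3 5 2 7)(4 6 8)
  after f': (1 5 8)(2 6 4 7 3)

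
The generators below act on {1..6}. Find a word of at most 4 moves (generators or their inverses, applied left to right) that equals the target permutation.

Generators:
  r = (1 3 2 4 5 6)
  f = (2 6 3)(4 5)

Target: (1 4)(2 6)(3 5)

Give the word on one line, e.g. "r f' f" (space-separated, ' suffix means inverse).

  after r': (1 6 5 4 2 3)
  after r': (1 5 2)(3 6 4)
  after r': (1 4)(2 6)(3 5)

r' r' r'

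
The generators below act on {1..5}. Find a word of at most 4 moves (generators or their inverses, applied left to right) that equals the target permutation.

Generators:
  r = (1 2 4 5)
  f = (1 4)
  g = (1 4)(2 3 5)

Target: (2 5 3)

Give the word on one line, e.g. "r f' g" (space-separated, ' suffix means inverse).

f g'

  after f: (1 4)
  after g': (2 5 3)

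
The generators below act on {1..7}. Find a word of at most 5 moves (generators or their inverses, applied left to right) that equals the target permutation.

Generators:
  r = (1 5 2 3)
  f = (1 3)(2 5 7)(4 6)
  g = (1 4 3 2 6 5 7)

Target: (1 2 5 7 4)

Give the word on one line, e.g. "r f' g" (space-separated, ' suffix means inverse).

  after g': (1 7 5 6 2 3 4)
  after f': (1 5 4 3 6 7 2)
  after g': (1 6 5)(2 7 3)
  after g': (1 2 5 7 4)

g' f' g' g'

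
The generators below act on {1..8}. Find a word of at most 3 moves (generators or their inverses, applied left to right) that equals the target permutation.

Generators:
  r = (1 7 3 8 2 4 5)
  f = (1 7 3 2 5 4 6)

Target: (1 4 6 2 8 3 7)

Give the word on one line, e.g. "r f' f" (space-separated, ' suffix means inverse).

f' r f'

  after f': (1 6 4 5 2 3 7)
  after r: (1 6 5 4)(2 8)
  after f': (1 4 6 2 8 3 7)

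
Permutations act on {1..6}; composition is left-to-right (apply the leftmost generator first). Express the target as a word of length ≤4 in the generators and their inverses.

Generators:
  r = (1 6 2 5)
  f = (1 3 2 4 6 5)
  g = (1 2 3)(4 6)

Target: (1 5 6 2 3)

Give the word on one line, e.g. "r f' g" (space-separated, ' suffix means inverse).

g' g' g' f'

  after g': (1 3 2)(4 6)
  after g': (1 2 3)
  after g': (4 6)
  after f': (1 5 6 2 3)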